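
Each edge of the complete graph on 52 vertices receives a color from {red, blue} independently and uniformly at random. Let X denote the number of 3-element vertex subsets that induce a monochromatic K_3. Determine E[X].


Let X = Σ_S X_S over the C(52, 3) = 22100 subsets S of size 3, where X_S = 1 if the K_3 on S is monochromatic.
For a fixed S, the K_3 on S has C(3, 2) = 3 edges. P[all 3 edges red] = (1/2)^3, and likewise for blue, so P[monochromatic] = 2·(1/2)^3 = 2^{1 − 3} = 1/4.
By linearity of expectation: E[X] = C(52, 3) · 2^{1 − 3} = 22100 · 1/4 = 5525.
Numerically: E[X] ≈ 5525.0000.

E[X] = C(52,3)·2^(1−C(3,2)) = 5525 ≈ 5525.0000.


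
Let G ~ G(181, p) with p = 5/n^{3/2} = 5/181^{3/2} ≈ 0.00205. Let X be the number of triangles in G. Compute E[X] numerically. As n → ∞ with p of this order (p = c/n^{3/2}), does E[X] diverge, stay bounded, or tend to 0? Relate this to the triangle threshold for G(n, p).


Number of potential triangles: C(181, 3) = 971970.
Each occurs with probability p³ ≈ (0.00205)³ ≈ 8.65678e-09.
By linearity: E[X] = C(181, 3)·p³ ≈ 971970 · 8.65678e-09 ≈ 0.008.
Since α = 3/2 > 1, p = c/n^{3/2} = o(1/n) is below the triangle threshold p ~ 1/n. Asymptotically E[X] ~ (c³/6)·n^{3(1−α)} = (5³/6)·n^{-1.5} → 0, so by Markov's inequality G has no triangles w.h.p.

E[X] ≈ 0.008; in regime p = Θ(1/n^{3/2}) E[X] tends to 0 (below the triangle threshold p ~ 1/n).


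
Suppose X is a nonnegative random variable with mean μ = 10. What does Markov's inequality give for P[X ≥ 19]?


μ = E[X] = 10, a = 19.
Markov: P[X ≥ 19] ≤ μ/a = (10)/19 = 10/19.
Numerically: ≈ 0.526.
(Since a = 19 > μ = 10.000, the bound 10/19 is < 1 and informative.)

P[X ≥ 19] ≤ 10/19 ≈ 0.526.


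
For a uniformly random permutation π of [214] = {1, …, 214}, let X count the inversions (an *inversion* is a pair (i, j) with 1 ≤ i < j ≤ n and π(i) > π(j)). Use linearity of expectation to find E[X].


Write X = Σ X_I over the C(214, 2) = 22791 pairs i < j, with X_I the indicator of one inversion.
There are 22791 indicators.
For each fixed pair i < j, the values π(i) and π(j) are two distinct elements of {1, …, 214} in uniformly random order; by symmetry P[π(i) > π(j)] = 1/2.
By linearity: E[X] = 22791 · (1/2) = C(214, 2) · (1/2) = 22791/2 = 22791/2 ≈ 11395.5000.

E[X] = 22791/2 = 11395.5000.


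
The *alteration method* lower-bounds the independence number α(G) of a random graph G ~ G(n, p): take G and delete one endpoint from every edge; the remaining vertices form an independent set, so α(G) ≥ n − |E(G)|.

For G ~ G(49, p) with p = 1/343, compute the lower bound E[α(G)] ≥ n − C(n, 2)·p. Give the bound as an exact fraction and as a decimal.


E[|E(G)|] = C(49, 2)·p = 1176 · (1/343) = 24/7.
E[α(G)] ≥ n − E[|E(G)|] = 49 − 24/7 = 319/7.
Numerically: ≈ 45.571429.
(This is only a lower bound; the true E[α(G)] may be larger.)

E[α(G)] ≥ 319/7 ≈ 45.571429.


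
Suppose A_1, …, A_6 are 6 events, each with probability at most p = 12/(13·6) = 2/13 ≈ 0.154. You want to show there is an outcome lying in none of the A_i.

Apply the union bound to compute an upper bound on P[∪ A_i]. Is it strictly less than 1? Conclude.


Union bound: P[∪_{i=1}^{6} A_i] ≤ Σ_i P[A_i] ≤ 6·p = 6·(2/13) = 12/13.
Numerically: 12/13 ≈ 0.923.
Is 12/13 < 1? YES.
Since P[∪ A_i] ≤ 12/13 < 1, the complement has P[∩ A_i^c] ≥ 1 − 12/13 = 1/13 > 0, so some outcome avoids every A_i.

6·p = 12/13 ≈ 0.923; existence CERTIFIED by the union bound.


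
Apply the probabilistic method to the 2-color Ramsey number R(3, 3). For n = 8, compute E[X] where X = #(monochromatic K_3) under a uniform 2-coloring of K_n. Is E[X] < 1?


E[X] = C(8, 3) · 2^{1 − 3} = 56 · 2^{−2} = 56/4.
As a reduced fraction: E[X] = 14 ≈ 14.00000.
Is E[X] < 1? NO.
Since E[X] ≥ 1, the first-moment bound is inconclusive at n = 8; it does NOT by itself certify R(3, 3) > 8.

E[X] = 14 ≈ 14.00000; E[X] ≥ 1; first-moment method inconclusive here.


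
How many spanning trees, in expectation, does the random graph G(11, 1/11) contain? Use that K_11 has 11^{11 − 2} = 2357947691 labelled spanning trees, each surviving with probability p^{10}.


K_11 has 11^{11 − 2} = 2357947691 labelled spanning trees.
For each such spanning tree H, let X_H = 1 if all 10 edges of H are present in G. Then P[X_H = 1] = p^{10} = (1/11)^{10} = 1/25937424601.
By linearity: E[X] = Σ_H E[X_H] = 2357947691 · p^{10} = 2357947691 · 1/25937424601 = 1/11.
Numerically: E[X] ≈ 0.090909.

E[X] = 2357947691 · (1/11)^{10} = 1/11 ≈ 0.090909.


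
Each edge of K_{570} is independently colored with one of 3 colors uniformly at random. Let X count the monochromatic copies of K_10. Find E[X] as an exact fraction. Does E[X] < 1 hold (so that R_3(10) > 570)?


E[X] = C(570, 10) · 3^{1 − 45} = 921524823451961408691 · 3^{−44} = 921524823451961408691/984770902183611232881.
As a reduced fraction: E[X] = 34130549016739311433/36472996377170786403 ≈ 0.93578.
Is E[X] < 1? YES.
Since E[X] < 1, there exists a 3-coloring of K_{570} with no monochromatic K_10; hence R_3(10) > 570.

E[X] = 34130549016739311433/36472996377170786403 ≈ 0.93578; E[X] < 1, so R_3(10) > 570.


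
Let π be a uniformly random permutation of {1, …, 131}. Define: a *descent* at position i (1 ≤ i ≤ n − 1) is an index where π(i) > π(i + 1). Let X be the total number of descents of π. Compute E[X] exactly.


Write X = Σ X_I over i = 1, …, 130, with X_I the indicator of one descent.
There are 130 indicators.
For each fixed i, the pair (π(i), π(i+1)) is a uniformly random ordered pair of distinct values from {1, …, 131}; by symmetry P[π(i) > π(i+1)] = 1/2.
By linearity: E[X] = 130 · (1/2) = (131 − 1) · (1/2) = 65 ≈ 65.00000.

E[X] = 65 = 65.00000.


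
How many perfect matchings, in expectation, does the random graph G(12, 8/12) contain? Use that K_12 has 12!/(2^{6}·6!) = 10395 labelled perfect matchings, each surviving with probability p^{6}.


K_12 has 12!/(2^{6}·6!) = 10395 labelled perfect matchings.
For each such perfect matching H, let X_H = 1 if all 6 edges of H are present in G. Then P[X_H = 1] = p^{6} = (2/3)^{6} = 64/729.
By linearity: E[X] = Σ_H E[X_H] = 10395 · p^{6} = 10395 · 64/729 = 24640/27.
Numerically: E[X] ≈ 912.59.

E[X] = 10395 · (2/3)^{6} = 24640/27 ≈ 912.59.


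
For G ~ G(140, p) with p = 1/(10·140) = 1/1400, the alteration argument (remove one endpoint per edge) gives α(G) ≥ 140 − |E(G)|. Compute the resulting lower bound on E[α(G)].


E[|E(G)|] = C(140, 2)·p = 9730 · (1/1400) = 139/20.
E[α(G)] ≥ n − E[|E(G)|] = 140 − 139/20 = 2661/20.
Numerically: ≈ 133.0500.
(This is only a lower bound; the true E[α(G)] may be larger.)

E[α(G)] ≥ 2661/20 ≈ 133.0500.


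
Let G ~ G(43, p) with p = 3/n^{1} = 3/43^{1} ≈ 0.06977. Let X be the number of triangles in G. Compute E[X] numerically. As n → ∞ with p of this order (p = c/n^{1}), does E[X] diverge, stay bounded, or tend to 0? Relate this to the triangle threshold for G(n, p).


Number of potential triangles: C(43, 3) = 12341.
Each occurs with probability p³ ≈ (0.06977)³ ≈ 3.395927e-04.
By linearity: E[X] = C(43, 3)·p³ ≈ 12341 · 3.395927e-04 ≈ 4.1909.
Here α = 1, so p = 3/n is exactly at the triangle threshold p ~ 1/n. Asymptotically E[X] → c³/6 = 3³/6 = 9/2 ≈ 4.5000, a bounded constant. In this regime the triangle count is asymptotically Poisson(c³/6).

E[X] ≈ 4.1909; in regime p = Θ(1/n^{1}) E[X] stays bounded (at the triangle threshold p ~ 1/n).


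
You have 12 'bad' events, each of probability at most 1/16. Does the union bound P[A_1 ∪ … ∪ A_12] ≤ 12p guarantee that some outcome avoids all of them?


Union bound: P[∪_{i=1}^{12} A_i] ≤ Σ_i P[A_i] ≤ 12·p = 12·(1/16) = 3/4.
Numerically: 3/4 ≈ 0.750000.
Is 3/4 < 1? YES.
Since P[∪ A_i] ≤ 3/4 < 1, the complement has P[∩ A_i^c] ≥ 1 − 3/4 = 1/4 > 0, so some outcome avoids every A_i.

12·p = 3/4 ≈ 0.750000; existence CERTIFIED by the union bound.


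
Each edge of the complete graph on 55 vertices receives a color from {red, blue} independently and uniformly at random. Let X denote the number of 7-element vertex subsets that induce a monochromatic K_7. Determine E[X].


Let X = Σ_S X_S over the C(55, 7) = 202927725 subsets S of size 7, where X_S = 1 if the K_7 on S is monochromatic.
For a fixed S, the K_7 on S has C(7, 2) = 21 edges. P[all 21 edges red] = (1/2)^21, and likewise for blue, so P[monochromatic] = 2·(1/2)^21 = 2^{1 − 21} = 1/1048576.
By linearity: E[X] = C(55, 7) · 2^{1 − 21} = 202927725 · 1/1048576 = 202927725/1048576.
Numerically: E[X] ≈ 193.526959.

E[X] = C(55,7)·2^(1−C(7,2)) = 202927725/1048576 ≈ 193.526959.


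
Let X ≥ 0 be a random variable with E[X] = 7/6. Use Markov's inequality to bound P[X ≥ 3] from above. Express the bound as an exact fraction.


μ = E[X] = 7/6, a = 3.
Markov: P[X ≥ 3] ≤ μ/a = (7/6)/3 = 7/18.
Numerically: ≈ 0.38889.
(Since a = 3 > μ = 1.16667, the bound 7/18 is < 1 and informative.)

P[X ≥ 3] ≤ 7/18 ≈ 0.38889.


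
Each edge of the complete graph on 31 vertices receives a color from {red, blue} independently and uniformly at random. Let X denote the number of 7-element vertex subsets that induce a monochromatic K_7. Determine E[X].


Let X = Σ_S X_S over the C(31, 7) = 2629575 subsets S of size 7, where X_S = 1 if the K_7 on S is monochromatic.
For a fixed S, the K_7 on S has C(7, 2) = 21 edges. P[all 21 edges red] = (1/2)^21, and likewise for blue, so P[monochromatic] = 2·(1/2)^21 = 2^{1 − 21} = 1/1048576.
By linearity of expectation: E[X] = C(31, 7) · 2^{1 − 21} = 2629575 · 1/1048576 = 2629575/1048576.
Numerically: E[X] ≈ 2.508.

E[X] = C(31,7)·2^(1−C(7,2)) = 2629575/1048576 ≈ 2.508.


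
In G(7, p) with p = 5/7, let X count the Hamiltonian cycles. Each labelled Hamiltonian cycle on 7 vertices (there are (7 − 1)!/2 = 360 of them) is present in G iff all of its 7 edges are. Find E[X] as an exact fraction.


K_7 has (7 − 1)!/2 = 360 labelled Hamiltonian cycles.
For each such Hamiltonian cycle H, let X_H = 1 if all 7 edges of H are present in G. Then P[X_H = 1] = p^{7} = (5/7)^{7} = 78125/823543.
By linearity: E[X] = Σ_H E[X_H] = 360 · p^{7} = 360 · 78125/823543 = 28125000/823543.
Numerically: E[X] ≈ 34.151.

E[X] = 360 · (5/7)^{7} = 28125000/823543 ≈ 34.151.


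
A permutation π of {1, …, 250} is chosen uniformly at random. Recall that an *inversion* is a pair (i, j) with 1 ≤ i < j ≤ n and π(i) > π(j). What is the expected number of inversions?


Write X = Σ X_I over the C(250, 2) = 31125 pairs i < j, with X_I the indicator of one inversion.
There are 31125 indicators.
For each fixed pair i < j, the values π(i) and π(j) are two distinct elements of {1, …, 250} in uniformly random order; by symmetry P[π(i) > π(j)] = 1/2.
By linearity: E[X] = 31125 · (1/2) = C(250, 2) · (1/2) = 31125/2 = 31125/2 ≈ 15562.500000.

E[X] = 31125/2 = 15562.500000.


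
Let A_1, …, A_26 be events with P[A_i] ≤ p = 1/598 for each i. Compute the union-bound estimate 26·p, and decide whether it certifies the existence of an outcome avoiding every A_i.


Union bound: P[∪_{i=1}^{26} A_i] ≤ Σ_i P[A_i] ≤ 26·p = 26·(1/598) = 1/23.
Numerically: 1/23 ≈ 0.0435.
Is 1/23 < 1? YES.
Since P[∪ A_i] ≤ 1/23 < 1, the complement has P[∩ A_i^c] ≥ 1 − 1/23 = 22/23 > 0, so some outcome avoids every A_i.

26·p = 1/23 ≈ 0.0435; existence CERTIFIED by the union bound.


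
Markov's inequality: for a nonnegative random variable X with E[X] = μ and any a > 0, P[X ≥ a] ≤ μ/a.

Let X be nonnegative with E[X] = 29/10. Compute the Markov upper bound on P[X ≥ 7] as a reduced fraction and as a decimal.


μ = E[X] = 29/10, a = 7.
Markov: P[X ≥ 7] ≤ μ/a = (29/10)/7 = 29/70.
Numerically: ≈ 0.4143.
(Since a = 7 > μ = 2.9000, the bound 29/70 is < 1 and informative.)

P[X ≥ 7] ≤ 29/70 ≈ 0.4143.


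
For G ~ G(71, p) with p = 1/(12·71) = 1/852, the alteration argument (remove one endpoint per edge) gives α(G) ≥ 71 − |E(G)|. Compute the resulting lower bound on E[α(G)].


E[|E(G)|] = C(71, 2)·p = 2485 · (1/852) = 35/12.
E[α(G)] ≥ n − E[|E(G)|] = 71 − 35/12 = 817/12.
Numerically: ≈ 68.08333.
(This is only a lower bound; the true E[α(G)] may be larger.)

E[α(G)] ≥ 817/12 ≈ 68.08333.


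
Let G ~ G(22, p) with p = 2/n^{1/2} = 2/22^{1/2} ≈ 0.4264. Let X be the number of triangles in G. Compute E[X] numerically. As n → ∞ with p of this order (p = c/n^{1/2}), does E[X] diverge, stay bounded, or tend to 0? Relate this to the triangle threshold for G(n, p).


Number of potential triangles: C(22, 3) = 1540.
Each occurs with probability p³ ≈ (0.4264)³ ≈ 7.752753e-02.
By linearity: E[X] = C(22, 3)·p³ ≈ 1540 · 7.752753e-02 ≈ 119.3924.
Since α = 1/2 < 1, p = c/n^{1/2} ≫ 1/n is above the triangle threshold p ~ 1/n. Asymptotically E[X] ~ (c³/6)·n^{3(1−α)} = (2³/6)·n^{1.5} → ∞; triangles are abundant w.h.p.

E[X] ≈ 119.3924; in regime p = Θ(1/n^{1/2}) E[X] diverges (above the triangle threshold p ~ 1/n).


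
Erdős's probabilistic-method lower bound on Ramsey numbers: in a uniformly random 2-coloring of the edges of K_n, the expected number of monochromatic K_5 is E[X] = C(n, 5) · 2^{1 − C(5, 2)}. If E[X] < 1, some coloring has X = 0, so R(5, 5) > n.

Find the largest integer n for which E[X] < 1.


We need C(n, 5) · 2^{1 − 10} < 1, i.e. C(n, 5) < 2^{10 − 1} = 512.
Check values of n near the boundary:
  n = 9: C(9, 5) = 126; 126 < 512? YES
  n = 10: C(10, 5) = 252; 252 < 512? YES
  n = 11: C(11, 5) = 462; 462 < 512? YES
  n = 12: C(12, 5) = 792; 792 < 512? NO
  n = 13: C(13, 5) = 1287; 1287 < 512? NO
  n = 14: C(14, 5) = 2002; 2002 < 512? NO
The largest n with C(n, 5) < 512 is n = 11 (where E[X] = 231/256 ≈ 0.90234). Hence R(5, 5) > 11, i.e. R(5, 5) ≥ 12.

Largest n = 11; hence R(5, 5) > 11.


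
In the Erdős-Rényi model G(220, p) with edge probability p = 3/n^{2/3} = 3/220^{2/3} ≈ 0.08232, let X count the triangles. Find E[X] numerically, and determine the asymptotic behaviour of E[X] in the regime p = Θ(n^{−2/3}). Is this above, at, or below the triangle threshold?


Number of potential triangles: C(220, 3) = 1750540.
Each occurs with probability p³ ≈ (0.08232)³ ≈ 5.578512e-04.
By linearity: E[X] = C(220, 3)·p³ ≈ 1750540 · 5.578512e-04 ≈ 976.5409.
Since α = 2/3 < 1, p = c/n^{2/3} ≫ 1/n is above the triangle threshold p ~ 1/n. Asymptotically E[X] ~ (c³/6)·n^{3(1−α)} = (3³/6)·n^{1} → ∞; triangles are abundant w.h.p.

E[X] ≈ 976.5409; in regime p = Θ(1/n^{2/3}) E[X] diverges (above the triangle threshold p ~ 1/n).


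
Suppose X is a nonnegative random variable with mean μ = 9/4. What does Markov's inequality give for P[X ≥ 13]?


μ = E[X] = 9/4, a = 13.
Markov: P[X ≥ 13] ≤ μ/a = (9/4)/13 = 9/52.
Numerically: ≈ 0.173077.
(Since a = 13 > μ = 2.250000, the bound 9/52 is < 1 and informative.)

P[X ≥ 13] ≤ 9/52 ≈ 0.173077.


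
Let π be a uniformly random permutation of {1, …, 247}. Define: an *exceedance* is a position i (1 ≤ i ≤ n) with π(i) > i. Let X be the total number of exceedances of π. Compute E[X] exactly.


Write X = Σ_{i=1}^{247} X_i, where X_i = 1_{π(i) > i}.
For each fixed i, π(i) is uniform over {1, …, 247} (marginal of a uniform permutation), so P[π(i) > i] = (n − i)/n. Summing: Σ_{i=1}^{247} (n − i)/n = (0 + 1 + … + 246)/247 = 247(247 − 1)/(2·247) = (247 − 1)/2.
Hence E[X] = Σ_{i=1}^{247} (247 − i)/247 = 123 ≈ 123.0000.

E[X] = 123 = 123.0000.


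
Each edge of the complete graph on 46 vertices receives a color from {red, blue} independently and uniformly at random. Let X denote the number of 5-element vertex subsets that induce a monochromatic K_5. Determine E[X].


Let X = Σ_S X_S over the C(46, 5) = 1370754 subsets S of size 5, where X_S = 1 if the K_5 on S is monochromatic.
For a fixed S, the K_5 on S has C(5, 2) = 10 edges. P[all 10 edges red] = (1/2)^10, and likewise for blue, so P[monochromatic] = 2·(1/2)^10 = 2^{1 − 10} = 1/512.
By linearity: E[X] = C(46, 5) · 2^{1 − 10} = 1370754 · 1/512 = 685377/256.
Numerically: E[X] ≈ 2677.254.

E[X] = C(46,5)·2^(1−C(5,2)) = 685377/256 ≈ 2677.254.


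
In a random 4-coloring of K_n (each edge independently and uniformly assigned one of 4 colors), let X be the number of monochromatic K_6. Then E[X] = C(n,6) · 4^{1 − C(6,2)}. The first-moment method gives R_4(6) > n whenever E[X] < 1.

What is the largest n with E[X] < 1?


We need C(n, 6) · 4^{1 − 15} < 1, i.e. C(n, 6) < 4^{15 − 1} = 268435456.
Check values of n near the boundary:
  n = 72: C(72, 6) = 156238908; 156238908 < 268435456? YES
  n = 73: C(73, 6) = 170230452; 170230452 < 268435456? YES
  n = 74: C(74, 6) = 185250786; 185250786 < 268435456? YES
  n = 75: C(75, 6) = 201359550; 201359550 < 268435456? YES
  n = 76: C(76, 6) = 218618940; 218618940 < 268435456? YES
  n = 77: C(77, 6) = 237093780; 237093780 < 268435456? YES
  n = 78: C(78, 6) = 256851595; 256851595 < 268435456? YES
  n = 79: C(79, 6) = 277962685; 277962685 < 268435456? NO
  n = 80: C(80, 6) = 300500200; 300500200 < 268435456? NO
  n = 81: C(81, 6) = 324540216; 324540216 < 268435456? NO
The largest n with C(n, 6) < 268435456 is n = 78 (where E[X] = 256851595/268435456 ≈ 0.9568). Hence R_4(6) > 78, i.e. R_4(6) ≥ 79.

Largest n = 78; hence R_4(6) > 78.


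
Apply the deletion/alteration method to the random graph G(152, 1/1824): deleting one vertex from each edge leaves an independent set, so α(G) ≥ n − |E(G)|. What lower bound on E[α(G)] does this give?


E[|E(G)|] = C(152, 2)·p = 11476 · (1/1824) = 151/24.
E[α(G)] ≥ n − E[|E(G)|] = 152 − 151/24 = 3497/24.
Numerically: ≈ 145.708.
(This is only a lower bound; the true E[α(G)] may be larger.)

E[α(G)] ≥ 3497/24 ≈ 145.708.


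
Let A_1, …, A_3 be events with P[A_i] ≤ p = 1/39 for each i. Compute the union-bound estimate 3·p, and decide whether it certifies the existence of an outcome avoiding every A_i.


Union bound: P[∪_{i=1}^{3} A_i] ≤ Σ_i P[A_i] ≤ 3·p = 3·(1/39) = 1/13.
Numerically: 1/13 ≈ 0.077.
Is 1/13 < 1? YES.
Since P[∪ A_i] ≤ 1/13 < 1, the complement has P[∩ A_i^c] ≥ 1 − 1/13 = 12/13 > 0, so some outcome avoids every A_i.

3·p = 1/13 ≈ 0.077; existence CERTIFIED by the union bound.


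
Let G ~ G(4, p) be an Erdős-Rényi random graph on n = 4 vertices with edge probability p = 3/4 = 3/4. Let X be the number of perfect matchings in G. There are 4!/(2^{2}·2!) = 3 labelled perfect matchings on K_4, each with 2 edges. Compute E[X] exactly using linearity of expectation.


K_4 has 4!/(2^{2}·2!) = 3 labelled perfect matchings.
For each such perfect matching H, let X_H = 1 if all 2 edges of H are present in G. Then P[X_H = 1] = p^{2} = (3/4)^{2} = 9/16.
By linearity: E[X] = Σ_H E[X_H] = 3 · p^{2} = 3 · 9/16 = 27/16.
Numerically: E[X] ≈ 1.69.

E[X] = 3 · (3/4)^{2} = 27/16 ≈ 1.69.


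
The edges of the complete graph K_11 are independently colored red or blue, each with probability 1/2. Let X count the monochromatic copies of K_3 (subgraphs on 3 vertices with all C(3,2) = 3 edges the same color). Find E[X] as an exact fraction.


Let X = Σ_S X_S over the C(11, 3) = 165 subsets S of size 3, where X_S = 1 if the K_3 on S is monochromatic.
For a fixed S, the K_3 on S has C(3, 2) = 3 edges. P[all 3 edges red] = (1/2)^3, and likewise for blue, so P[monochromatic] = 2·(1/2)^3 = 2^{1 − 3} = 1/4.
By linearity: E[X] = C(11, 3) · 2^{1 − 3} = 165 · 1/4 = 165/4.
Numerically: E[X] ≈ 41.2500.

E[X] = C(11,3)·2^(1−C(3,2)) = 165/4 ≈ 41.2500.


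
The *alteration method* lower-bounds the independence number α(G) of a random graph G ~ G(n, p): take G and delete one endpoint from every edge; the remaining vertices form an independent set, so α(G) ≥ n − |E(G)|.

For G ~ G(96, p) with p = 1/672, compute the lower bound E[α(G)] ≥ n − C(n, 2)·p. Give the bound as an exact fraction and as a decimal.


E[|E(G)|] = C(96, 2)·p = 4560 · (1/672) = 95/14.
E[α(G)] ≥ n − E[|E(G)|] = 96 − 95/14 = 1249/14.
Numerically: ≈ 89.214286.
(This is only a lower bound; the true E[α(G)] may be larger.)

E[α(G)] ≥ 1249/14 ≈ 89.214286.


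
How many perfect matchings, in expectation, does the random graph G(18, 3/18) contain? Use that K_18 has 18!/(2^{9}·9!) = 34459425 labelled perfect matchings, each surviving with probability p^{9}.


K_18 has 18!/(2^{9}·9!) = 34459425 labelled perfect matchings.
For each such perfect matching H, let X_H = 1 if all 9 edges of H are present in G. Then P[X_H = 1] = p^{9} = (1/6)^{9} = 1/10077696.
By linearity: E[X] = Σ_H E[X_H] = 34459425 · p^{9} = 34459425 · 1/10077696 = 425425/124416.
Numerically: E[X] ≈ 3.41938.

E[X] = 34459425 · (1/6)^{9} = 425425/124416 ≈ 3.41938.


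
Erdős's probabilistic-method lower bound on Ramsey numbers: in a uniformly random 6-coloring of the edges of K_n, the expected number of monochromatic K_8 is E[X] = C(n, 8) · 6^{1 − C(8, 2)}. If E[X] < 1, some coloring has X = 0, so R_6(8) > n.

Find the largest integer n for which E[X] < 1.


We need C(n, 8) · 6^{1 − 28} < 1, i.e. C(n, 8) < 6^{28 − 1} = 1023490369077469249536.
Check values of n near the boundary:
  n = 1592: C(1592, 8) = 1005480414540892933435; 1005480414540892933435 < 1023490369077469249536? YES
  n = 1593: C(1593, 8) = 1010555394551193970323; 1010555394551193970323 < 1023490369077469249536? YES
  n = 1594: C(1594, 8) = 1015652773590544255167; 1015652773590544255167 < 1023490369077469249536? YES
  n = 1595: C(1595, 8) = 1020772636343363633895; 1020772636343363633895 < 1023490369077469249536? YES
  n = 1596: C(1596, 8) = 1025915067760710553965; 1025915067760710553965 < 1023490369077469249536? NO
  n = 1597: C(1597, 8) = 1031080153060953275445; 1031080153060953275445 < 1023490369077469249536? NO
The largest n with C(n, 8) < 1023490369077469249536 is n = 1595 (where E[X] = 113419181815929292655/113721152119718805504 ≈ 0.99734). Hence R_6(8) > 1595, i.e. R_6(8) ≥ 1596.

Largest n = 1595; hence R_6(8) > 1595.


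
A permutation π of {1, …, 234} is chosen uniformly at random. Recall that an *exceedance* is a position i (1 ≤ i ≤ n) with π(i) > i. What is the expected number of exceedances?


Write X = Σ_{i=1}^{234} X_i, where X_i = 1_{π(i) > i}.
For each fixed i, π(i) is uniform over {1, …, 234} (marginal of a uniform permutation), so P[π(i) > i] = (n − i)/n. Summing: Σ_{i=1}^{234} (n − i)/n = (0 + 1 + … + 233)/234 = 234(234 − 1)/(2·234) = (234 − 1)/2.
Hence E[X] = Σ_{i=1}^{234} (234 − i)/234 = 233/2 ≈ 116.500000.

E[X] = 233/2 = 116.500000.


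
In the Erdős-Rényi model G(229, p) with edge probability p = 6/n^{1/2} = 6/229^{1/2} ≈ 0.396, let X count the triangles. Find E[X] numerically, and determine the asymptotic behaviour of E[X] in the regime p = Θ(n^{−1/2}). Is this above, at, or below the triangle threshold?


Number of potential triangles: C(229, 3) = 1975354.
Each occurs with probability p³ ≈ (0.396)³ ≈ 6.23305e-02.
By linearity: E[X] = C(229, 3)·p³ ≈ 1975354 · 6.23305e-02 ≈ 123124.779.
Since α = 1/2 < 1, p = c/n^{1/2} ≫ 1/n is above the triangle threshold p ~ 1/n. Asymptotically E[X] ~ (c³/6)·n^{3(1−α)} = (6³/6)·n^{1.5} → ∞; triangles are abundant w.h.p.

E[X] ≈ 123124.779; in regime p = Θ(1/n^{1/2}) E[X] diverges (above the triangle threshold p ~ 1/n).


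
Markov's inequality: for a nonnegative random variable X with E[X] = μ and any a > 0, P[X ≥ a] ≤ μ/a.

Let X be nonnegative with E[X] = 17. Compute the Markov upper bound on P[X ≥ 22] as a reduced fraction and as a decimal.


μ = E[X] = 17, a = 22.
Markov: P[X ≥ 22] ≤ μ/a = (17)/22 = 17/22.
Numerically: ≈ 0.772727.
(Since a = 22 > μ = 17.000000, the bound 17/22 is < 1 and informative.)

P[X ≥ 22] ≤ 17/22 ≈ 0.772727.


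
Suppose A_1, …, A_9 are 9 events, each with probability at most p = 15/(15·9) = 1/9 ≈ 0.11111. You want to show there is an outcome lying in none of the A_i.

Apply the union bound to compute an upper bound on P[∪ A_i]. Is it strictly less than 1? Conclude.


Union bound: P[∪_{i=1}^{9} A_i] ≤ Σ_i P[A_i] ≤ 9·p = 9·(1/9) = 1.
Numerically: 1 ≈ 1.00000.
Is 1 < 1? NO.
Since the bound 1 is ≥ 1, the union bound is uninformative here; it does NOT by itself certify existence.

9·p = 1 ≈ 1.00000; existence NOT certified by the union bound.


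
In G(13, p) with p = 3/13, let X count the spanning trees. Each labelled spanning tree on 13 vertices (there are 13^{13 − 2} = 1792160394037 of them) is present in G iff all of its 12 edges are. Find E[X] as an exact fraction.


K_13 has 13^{13 − 2} = 1792160394037 labelled spanning trees.
For each such spanning tree H, let X_H = 1 if all 12 edges of H are present in G. Then P[X_H = 1] = p^{12} = (3/13)^{12} = 531441/23298085122481.
By linearity of expectation: E[X] = Σ_H E[X_H] = 1792160394037 · p^{12} = 1792160394037 · 531441/23298085122481 = 531441/13.
Numerically: E[X] ≈ 40880.

E[X] = 1792160394037 · (3/13)^{12} = 531441/13 ≈ 40880.


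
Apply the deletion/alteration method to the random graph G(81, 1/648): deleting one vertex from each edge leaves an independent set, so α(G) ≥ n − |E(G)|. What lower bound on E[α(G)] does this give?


E[|E(G)|] = C(81, 2)·p = 3240 · (1/648) = 5.
E[α(G)] ≥ n − E[|E(G)|] = 81 − 5 = 76.
Numerically: ≈ 76.00000.
(This is only a lower bound; the true E[α(G)] may be larger.)

E[α(G)] ≥ 76 ≈ 76.00000.


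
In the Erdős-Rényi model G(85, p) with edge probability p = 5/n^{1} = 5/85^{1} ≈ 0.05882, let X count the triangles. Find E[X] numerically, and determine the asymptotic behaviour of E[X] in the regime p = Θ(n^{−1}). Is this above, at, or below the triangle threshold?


Number of potential triangles: C(85, 3) = 98770.
Each occurs with probability p³ ≈ (0.05882)³ ≈ 2.035416e-04.
By linearity: E[X] = C(85, 3)·p³ ≈ 98770 · 2.035416e-04 ≈ 20.1038.
Here α = 1, so p = 5/n is exactly at the triangle threshold p ~ 1/n. Asymptotically E[X] → c³/6 = 5³/6 = 125/6 ≈ 20.8333, a bounded constant. In this regime the triangle count is asymptotically Poisson(c³/6).

E[X] ≈ 20.1038; in regime p = Θ(1/n^{1}) E[X] stays bounded (at the triangle threshold p ~ 1/n).


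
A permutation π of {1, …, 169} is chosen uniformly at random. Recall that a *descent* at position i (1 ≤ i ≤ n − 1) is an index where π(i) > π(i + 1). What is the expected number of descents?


Write X = Σ X_I over i = 1, …, 168, with X_I the indicator of one descent.
There are 168 indicators.
For each fixed i, the pair (π(i), π(i+1)) is a uniformly random ordered pair of distinct values from {1, …, 169}; by symmetry P[π(i) > π(i+1)] = 1/2.
By linearity: E[X] = 168 · (1/2) = (169 − 1) · (1/2) = 84 ≈ 84.00000.

E[X] = 84 = 84.00000.


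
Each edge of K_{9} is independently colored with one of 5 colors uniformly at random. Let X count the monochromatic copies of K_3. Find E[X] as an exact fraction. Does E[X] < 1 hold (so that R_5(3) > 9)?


E[X] = C(9, 3) · 5^{1 − 3} = 84 · 5^{−2} = 84/25.
As a reduced fraction: E[X] = 84/25 ≈ 3.360.
Is E[X] < 1? NO.
Since E[X] ≥ 1, the first-moment bound is inconclusive at n = 9; it does NOT by itself certify R_5(3) > 9.

E[X] = 84/25 ≈ 3.360; E[X] ≥ 1; first-moment method inconclusive here.


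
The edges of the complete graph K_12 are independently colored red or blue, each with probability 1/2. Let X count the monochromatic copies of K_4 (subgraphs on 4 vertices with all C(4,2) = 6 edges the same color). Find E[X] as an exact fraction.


Let X = Σ_S X_S over the C(12, 4) = 495 subsets S of size 4, where X_S = 1 if the K_4 on S is monochromatic.
For a fixed S, the K_4 on S has C(4, 2) = 6 edges. P[all 6 edges red] = (1/2)^6, and likewise for blue, so P[monochromatic] = 2·(1/2)^6 = 2^{1 − 6} = 1/32.
By linearity of expectation: E[X] = C(12, 4) · 2^{1 − 6} = 495 · 1/32 = 495/32.
Numerically: E[X] ≈ 15.469.

E[X] = C(12,4)·2^(1−C(4,2)) = 495/32 ≈ 15.469.


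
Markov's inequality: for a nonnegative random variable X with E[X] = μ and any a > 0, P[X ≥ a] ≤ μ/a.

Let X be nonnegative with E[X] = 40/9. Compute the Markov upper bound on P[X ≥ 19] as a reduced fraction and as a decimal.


μ = E[X] = 40/9, a = 19.
Markov: P[X ≥ 19] ≤ μ/a = (40/9)/19 = 40/171.
Numerically: ≈ 0.2339.
(Since a = 19 > μ = 4.4444, the bound 40/171 is < 1 and informative.)

P[X ≥ 19] ≤ 40/171 ≈ 0.2339.


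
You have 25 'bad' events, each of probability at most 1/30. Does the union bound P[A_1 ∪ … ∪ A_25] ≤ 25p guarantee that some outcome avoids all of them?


Union bound: P[∪_{i=1}^{25} A_i] ≤ Σ_i P[A_i] ≤ 25·p = 25·(1/30) = 5/6.
Numerically: 5/6 ≈ 0.833333.
Is 5/6 < 1? YES.
Since P[∪ A_i] ≤ 5/6 < 1, the complement has P[∩ A_i^c] ≥ 1 − 5/6 = 1/6 > 0, so some outcome avoids every A_i.

25·p = 5/6 ≈ 0.833333; existence CERTIFIED by the union bound.


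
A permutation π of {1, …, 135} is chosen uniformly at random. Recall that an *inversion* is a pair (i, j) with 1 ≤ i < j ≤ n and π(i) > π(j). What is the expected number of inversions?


Write X = Σ X_I over the C(135, 2) = 9045 pairs i < j, with X_I the indicator of one inversion.
There are 9045 indicators.
For each fixed pair i < j, the values π(i) and π(j) are two distinct elements of {1, …, 135} in uniformly random order; by symmetry P[π(i) > π(j)] = 1/2.
By linearity: E[X] = 9045 · (1/2) = C(135, 2) · (1/2) = 9045/2 = 9045/2 ≈ 4522.500000.

E[X] = 9045/2 = 4522.500000.


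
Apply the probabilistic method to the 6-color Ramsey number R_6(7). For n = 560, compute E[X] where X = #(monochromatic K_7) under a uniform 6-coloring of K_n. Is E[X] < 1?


E[X] = C(560, 7) · 6^{1 − 21} = 3300169391659920 · 6^{−20} = 3300169391659920/3656158440062976.
As a reduced fraction: E[X] = 68753528992915/76169967501312 ≈ 0.903.
Is E[X] < 1? YES.
Since E[X] < 1, there exists a 6-coloring of K_{560} with no monochromatic K_7; hence R_6(7) > 560.

E[X] = 68753528992915/76169967501312 ≈ 0.903; E[X] < 1, so R_6(7) > 560.


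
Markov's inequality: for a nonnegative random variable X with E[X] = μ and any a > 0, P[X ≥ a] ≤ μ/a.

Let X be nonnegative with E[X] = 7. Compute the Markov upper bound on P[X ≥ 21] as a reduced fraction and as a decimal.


μ = E[X] = 7, a = 21.
Markov: P[X ≥ 21] ≤ μ/a = (7)/21 = 1/3.
Numerically: ≈ 0.33333.
(Since a = 21 > μ = 7.00000, the bound 1/3 is < 1 and informative.)

P[X ≥ 21] ≤ 1/3 ≈ 0.33333.


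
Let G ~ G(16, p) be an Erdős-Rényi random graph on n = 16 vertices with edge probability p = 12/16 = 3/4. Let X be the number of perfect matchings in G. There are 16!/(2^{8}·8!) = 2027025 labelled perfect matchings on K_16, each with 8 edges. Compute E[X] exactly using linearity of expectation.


K_16 has 16!/(2^{8}·8!) = 2027025 labelled perfect matchings.
For each such perfect matching H, let X_H = 1 if all 8 edges of H are present in G. Then P[X_H = 1] = p^{8} = (3/4)^{8} = 6561/65536.
By linearity of expectation: E[X] = Σ_H E[X_H] = 2027025 · p^{8} = 2027025 · 6561/65536 = 13299311025/65536.
Numerically: E[X] ≈ 202931.

E[X] = 2027025 · (3/4)^{8} = 13299311025/65536 ≈ 202931.


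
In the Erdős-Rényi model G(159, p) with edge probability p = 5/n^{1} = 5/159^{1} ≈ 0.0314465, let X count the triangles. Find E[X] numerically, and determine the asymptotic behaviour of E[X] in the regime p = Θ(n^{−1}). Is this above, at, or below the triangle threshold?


Number of potential triangles: C(159, 3) = 657359.
Each occurs with probability p³ ≈ (0.0314465)³ ≈ 3.10970105e-05.
By linearity: E[X] = C(159, 3)·p³ ≈ 657359 · 3.10970105e-05 ≈ 20.441900.
Here α = 1, so p = 5/n is exactly at the triangle threshold p ~ 1/n. Asymptotically E[X] → c³/6 = 5³/6 = 125/6 ≈ 20.833333, a bounded constant. In this regime the triangle count is asymptotically Poisson(c³/6).

E[X] ≈ 20.441900; in regime p = Θ(1/n^{1}) E[X] stays bounded (at the triangle threshold p ~ 1/n).


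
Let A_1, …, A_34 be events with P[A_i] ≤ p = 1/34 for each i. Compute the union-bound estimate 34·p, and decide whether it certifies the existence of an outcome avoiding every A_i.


Union bound: P[∪_{i=1}^{34} A_i] ≤ Σ_i P[A_i] ≤ 34·p = 34·(1/34) = 1.
Numerically: 1 ≈ 1.0000.
Is 1 < 1? NO.
Since the bound 1 is ≥ 1, the union bound is uninformative here; it does NOT by itself certify existence.

34·p = 1 ≈ 1.0000; existence NOT certified by the union bound.


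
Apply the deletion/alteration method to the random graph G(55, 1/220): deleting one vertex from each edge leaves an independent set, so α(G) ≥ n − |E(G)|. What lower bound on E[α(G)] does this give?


E[|E(G)|] = C(55, 2)·p = 1485 · (1/220) = 27/4.
E[α(G)] ≥ n − E[|E(G)|] = 55 − 27/4 = 193/4.
Numerically: ≈ 48.250.
(This is only a lower bound; the true E[α(G)] may be larger.)

E[α(G)] ≥ 193/4 ≈ 48.250.


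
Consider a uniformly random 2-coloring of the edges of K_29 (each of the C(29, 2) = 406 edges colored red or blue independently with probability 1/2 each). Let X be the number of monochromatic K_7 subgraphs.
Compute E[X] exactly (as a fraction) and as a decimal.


Let X = Σ_S X_S over the C(29, 7) = 1560780 subsets S of size 7, where X_S = 1 if the K_7 on S is monochromatic.
For a fixed S, the K_7 on S has C(7, 2) = 21 edges. P[all 21 edges red] = (1/2)^21, and likewise for blue, so P[monochromatic] = 2·(1/2)^21 = 2^{1 − 21} = 1/1048576.
By linearity of expectation: E[X] = C(29, 7) · 2^{1 − 21} = 1560780 · 1/1048576 = 390195/262144.
Numerically: E[X] ≈ 1.4885.

E[X] = C(29,7)·2^(1−C(7,2)) = 390195/262144 ≈ 1.4885.


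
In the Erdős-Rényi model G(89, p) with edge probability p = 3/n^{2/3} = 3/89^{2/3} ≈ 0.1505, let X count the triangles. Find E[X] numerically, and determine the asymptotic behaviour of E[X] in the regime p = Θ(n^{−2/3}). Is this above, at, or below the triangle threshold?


Number of potential triangles: C(89, 3) = 113564.
Each occurs with probability p³ ≈ (0.1505)³ ≈ 3.4086605e-03.
By linearity: E[X] = C(89, 3)·p³ ≈ 113564 · 3.4086605e-03 ≈ 387.10112.
Since α = 2/3 < 1, p = c/n^{2/3} ≫ 1/n is above the triangle threshold p ~ 1/n. Asymptotically E[X] ~ (c³/6)·n^{3(1−α)} = (3³/6)·n^{1} → ∞; triangles are abundant w.h.p.

E[X] ≈ 387.10112; in regime p = Θ(1/n^{2/3}) E[X] diverges (above the triangle threshold p ~ 1/n).


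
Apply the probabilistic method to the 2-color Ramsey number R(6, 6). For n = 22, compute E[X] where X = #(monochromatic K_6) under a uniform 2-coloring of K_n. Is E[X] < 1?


E[X] = C(22, 6) · 2^{1 − 15} = 74613 · 2^{−14} = 74613/16384.
As a reduced fraction: E[X] = 74613/16384 ≈ 4.55402.
Is E[X] < 1? NO.
Since E[X] ≥ 1, the first-moment bound is inconclusive at n = 22; it does NOT by itself certify R(6, 6) > 22.

E[X] = 74613/16384 ≈ 4.55402; E[X] ≥ 1; first-moment method inconclusive here.


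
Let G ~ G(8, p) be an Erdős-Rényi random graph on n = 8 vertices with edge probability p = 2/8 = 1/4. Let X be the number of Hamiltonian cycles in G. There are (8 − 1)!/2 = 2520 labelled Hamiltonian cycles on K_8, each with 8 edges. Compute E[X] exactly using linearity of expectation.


K_8 has (8 − 1)!/2 = 2520 labelled Hamiltonian cycles.
For each such Hamiltonian cycle H, let X_H = 1 if all 8 edges of H are present in G. Then P[X_H = 1] = p^{8} = (1/4)^{8} = 1/65536.
Summing the indicators: E[X] = Σ_H E[X_H] = 2520 · p^{8} = 2520 · 1/65536 = 315/8192.
Numerically: E[X] ≈ 0.038452.

E[X] = 2520 · (1/4)^{8} = 315/8192 ≈ 0.038452.


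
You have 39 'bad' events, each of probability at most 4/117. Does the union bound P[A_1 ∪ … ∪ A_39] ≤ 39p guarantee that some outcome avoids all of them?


Union bound: P[∪_{i=1}^{39} A_i] ≤ Σ_i P[A_i] ≤ 39·p = 39·(4/117) = 4/3.
Numerically: 4/3 ≈ 1.333333.
Is 4/3 < 1? NO.
Since the bound 4/3 is ≥ 1, the union bound is uninformative here; it does NOT by itself certify existence.

39·p = 4/3 ≈ 1.333333; existence NOT certified by the union bound.


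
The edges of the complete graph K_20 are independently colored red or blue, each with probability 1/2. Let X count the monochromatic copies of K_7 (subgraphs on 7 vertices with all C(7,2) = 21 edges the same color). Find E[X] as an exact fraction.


Let X = Σ_S X_S over the C(20, 7) = 77520 subsets S of size 7, where X_S = 1 if the K_7 on S is monochromatic.
For a fixed S, the K_7 on S has C(7, 2) = 21 edges. P[all 21 edges red] = (1/2)^21, and likewise for blue, so P[monochromatic] = 2·(1/2)^21 = 2^{1 − 21} = 1/1048576.
Summing: E[X] = C(20, 7) · 2^{1 − 21} = 77520 · 1/1048576 = 4845/65536.
Numerically: E[X] ≈ 0.07393.

E[X] = C(20,7)·2^(1−C(7,2)) = 4845/65536 ≈ 0.07393.


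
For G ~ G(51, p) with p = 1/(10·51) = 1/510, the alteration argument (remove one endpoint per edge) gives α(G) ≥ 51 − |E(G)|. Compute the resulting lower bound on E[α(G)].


E[|E(G)|] = C(51, 2)·p = 1275 · (1/510) = 5/2.
E[α(G)] ≥ n − E[|E(G)|] = 51 − 5/2 = 97/2.
Numerically: ≈ 48.500.
(This is only a lower bound; the true E[α(G)] may be larger.)

E[α(G)] ≥ 97/2 ≈ 48.500.


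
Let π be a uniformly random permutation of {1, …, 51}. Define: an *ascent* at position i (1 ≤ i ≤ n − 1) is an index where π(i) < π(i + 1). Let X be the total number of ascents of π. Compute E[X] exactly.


Write X = Σ X_I over i = 1, …, 50, with X_I the indicator of one ascent.
There are 50 indicators.
For each fixed i, the pair (π(i), π(i+1)) is a uniformly random ordered pair of distinct values from {1, …, 51}; by symmetry P[π(i) < π(i+1)] = 1/2.
By linearity: E[X] = 50 · (1/2) = (51 − 1) · (1/2) = 25 ≈ 25.000.

E[X] = 25 = 25.000.


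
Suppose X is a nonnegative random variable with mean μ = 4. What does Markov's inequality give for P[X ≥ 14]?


μ = E[X] = 4, a = 14.
Markov: P[X ≥ 14] ≤ μ/a = (4)/14 = 2/7.
Numerically: ≈ 0.28571.
(Since a = 14 > μ = 4.00000, the bound 2/7 is < 1 and informative.)

P[X ≥ 14] ≤ 2/7 ≈ 0.28571.


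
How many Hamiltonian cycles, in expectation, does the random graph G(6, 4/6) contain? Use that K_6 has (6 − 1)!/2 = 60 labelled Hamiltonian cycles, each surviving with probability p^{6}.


K_6 has (6 − 1)!/2 = 60 labelled Hamiltonian cycles.
For each such Hamiltonian cycle H, let X_H = 1 if all 6 edges of H are present in G. Then P[X_H = 1] = p^{6} = (2/3)^{6} = 64/729.
By linearity: E[X] = Σ_H E[X_H] = 60 · p^{6} = 60 · 64/729 = 1280/243.
Numerically: E[X] ≈ 5.27.

E[X] = 60 · (2/3)^{6} = 1280/243 ≈ 5.27.


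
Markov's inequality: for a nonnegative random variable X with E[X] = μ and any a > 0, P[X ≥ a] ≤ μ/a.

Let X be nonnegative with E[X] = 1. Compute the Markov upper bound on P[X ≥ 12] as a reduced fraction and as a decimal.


μ = E[X] = 1, a = 12.
Markov: P[X ≥ 12] ≤ μ/a = (1)/12 = 1/12.
Numerically: ≈ 0.083333.
(Since a = 12 > μ = 1.000000, the bound 1/12 is < 1 and informative.)

P[X ≥ 12] ≤ 1/12 ≈ 0.083333.


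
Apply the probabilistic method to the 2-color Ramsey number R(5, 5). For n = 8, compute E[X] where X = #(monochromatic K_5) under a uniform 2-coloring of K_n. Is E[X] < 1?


E[X] = C(8, 5) · 2^{1 − 10} = 56 · 2^{−9} = 56/512.
As a reduced fraction: E[X] = 7/64 ≈ 0.10938.
Is E[X] < 1? YES.
Since E[X] < 1, there exists a 2-coloring of K_{8} with no monochromatic K_5; hence R(5, 5) > 8.

E[X] = 7/64 ≈ 0.10938; E[X] < 1, so R(5, 5) > 8.


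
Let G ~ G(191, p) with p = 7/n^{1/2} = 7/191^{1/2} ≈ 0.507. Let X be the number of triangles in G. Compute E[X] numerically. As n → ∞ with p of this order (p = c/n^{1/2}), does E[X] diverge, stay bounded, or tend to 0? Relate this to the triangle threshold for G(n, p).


Number of potential triangles: C(191, 3) = 1143135.
Each occurs with probability p³ ≈ (0.507)³ ≈ 1.29940e-01.
By linearity: E[X] = C(191, 3)·p³ ≈ 1143135 · 1.29940e-01 ≈ 148539.375.
Since α = 1/2 < 1, p = c/n^{1/2} ≫ 1/n is above the triangle threshold p ~ 1/n. Asymptotically E[X] ~ (c³/6)·n^{3(1−α)} = (7³/6)·n^{1.5} → ∞; triangles are abundant w.h.p.

E[X] ≈ 148539.375; in regime p = Θ(1/n^{1/2}) E[X] diverges (above the triangle threshold p ~ 1/n).
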